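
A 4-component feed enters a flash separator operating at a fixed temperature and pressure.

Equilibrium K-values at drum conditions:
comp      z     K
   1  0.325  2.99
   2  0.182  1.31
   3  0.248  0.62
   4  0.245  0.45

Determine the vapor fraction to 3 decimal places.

ψ = 0.638

Let ψ = V/F and solve Σ zᵢ(Kᵢ−1)/(1+ψ(Kᵢ−1)) = 0.
Check two-phase: ΣzᵢKᵢ = 1.474 > 1 and Σzᵢ/Kᵢ = 1.192 > 1, so g(0) = 0.474 > 0 and g(1) = -0.192 < 0.
Newton–Raphson from ψ = 0.59:
  ψ = 0.590: g = 0.0242, g' = -0.507 → ψ = 0.638
Converged at ψ = 0.638.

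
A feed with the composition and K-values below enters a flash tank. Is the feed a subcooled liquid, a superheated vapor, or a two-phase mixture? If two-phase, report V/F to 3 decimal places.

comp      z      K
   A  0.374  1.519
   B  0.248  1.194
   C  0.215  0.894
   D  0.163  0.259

ΣzᵢKᵢ = 1.099; Σzᵢ/Kᵢ = 1.324.
Both exceed 1, so a two-phase solution exists.
Newton iteration, ψ⁰ = 0.5:
  ψ = 0.500: g = -0.0180, g' = -0.300 → ψ = 0.440
  ψ = 0.440: g = -0.0008, g' = -0.274 → ψ = 0.437
Converged at ψ = 0.437.

two-phase, V/F = 0.437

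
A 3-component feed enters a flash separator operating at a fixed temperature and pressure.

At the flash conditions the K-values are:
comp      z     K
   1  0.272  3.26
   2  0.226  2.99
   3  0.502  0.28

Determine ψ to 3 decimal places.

Material balance + equilibrium reduce to Σ zᵢ(Kᵢ−1)/(1+ψ(Kᵢ−1)) = 0.
Feasibility: ΣzᵢKᵢ = 1.703, Σzᵢ/Kᵢ = 1.952 — both > 1, two phases present.
Iterate (Newton) starting at ψ = 0.53:
  ψ = 0.530: g = -0.0859, g' = -1.180 → ψ = 0.457
  ψ = 0.457: g = -0.0010, g' = -1.160 → ψ = 0.456
Converged at ψ = 0.456.

ψ = 0.456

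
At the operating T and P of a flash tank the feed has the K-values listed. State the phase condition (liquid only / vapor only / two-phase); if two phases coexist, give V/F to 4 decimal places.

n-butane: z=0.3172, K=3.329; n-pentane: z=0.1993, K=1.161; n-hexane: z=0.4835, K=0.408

ΣzᵢKᵢ = 1.4846; Σzᵢ/Kᵢ = 1.4520.
Both exceed 1, so a two-phase solution exists.
Iterate (Newton) starting at ψ = 0.35:
  ψ = 0.3500: g = 0.07633, g' = -0.7964 → ψ = 0.4458
  ψ = 0.4458: g = 0.00350, g' = -0.7314 → ψ = 0.4506
Converged at ψ = 0.4506.

two-phase, V/F = 0.4506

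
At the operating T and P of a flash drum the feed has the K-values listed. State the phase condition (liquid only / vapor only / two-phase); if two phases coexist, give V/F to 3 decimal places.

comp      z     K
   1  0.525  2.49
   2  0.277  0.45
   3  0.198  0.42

two-phase, V/F = 0.614

ΣzᵢKᵢ = 1.515; Σzᵢ/Kᵢ = 1.298.
Both exceed 1, so a two-phase solution exists.
Newton–Raphson from ψ = 0.5:
  ψ = 0.500: g = 0.0764, g' = -0.674 → ψ = 0.613
  ψ = 0.613: g = 0.0006, g' = -0.669 → ψ = 0.614
Converged at ψ = 0.614.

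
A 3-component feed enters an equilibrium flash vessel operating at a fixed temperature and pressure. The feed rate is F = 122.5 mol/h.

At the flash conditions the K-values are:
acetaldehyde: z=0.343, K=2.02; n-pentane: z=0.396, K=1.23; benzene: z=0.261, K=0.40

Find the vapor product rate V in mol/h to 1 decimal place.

V = 89.4 mol/h

Rachford–Rice: g(β) = Σ zᵢ(Kᵢ−1)/(1+β(Kᵢ−1)) = 0.
g(0) = ΣzᵢKᵢ − 1 = 0.284 and g(1) = 1 − Σzᵢ/Kᵢ = -0.144, so a root lies in (0, 1).
Iterate (Newton) starting at β = 0.5:
  β = 0.500: g = 0.0897, g' = -0.365 → β = 0.746
  β = 0.746: g = -0.0069, g' = -0.438 → β = 0.730
Converged at β = 0.730.
Then V = β·F = 0.7297·122.5 = 89.4 mol/h and L = F − V = 33.1 mol/h.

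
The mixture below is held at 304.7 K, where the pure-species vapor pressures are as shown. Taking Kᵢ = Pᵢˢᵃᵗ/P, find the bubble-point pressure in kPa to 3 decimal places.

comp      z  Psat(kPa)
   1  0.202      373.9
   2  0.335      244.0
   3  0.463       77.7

At the bubble point ψ → 0, so ΣzᵢKᵢ = 1 with Kᵢ = Pᵢˢᵃᵗ/P ⇒ P = ΣzᵢPᵢˢᵃᵗ.
P = 0.202·373.9 + 0.335·244.0 + 0.463·77.7 = 193.243 kPa

Pbub = 193.243 kPa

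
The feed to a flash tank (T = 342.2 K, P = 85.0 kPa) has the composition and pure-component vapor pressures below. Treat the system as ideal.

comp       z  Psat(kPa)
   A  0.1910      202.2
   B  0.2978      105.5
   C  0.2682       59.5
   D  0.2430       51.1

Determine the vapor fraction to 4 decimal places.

ψ = 0.5183

Raoult's law: Kᵢ = Pᵢˢᵃᵗ/P = Pᵢˢᵃᵗ/85.0.
  K_A = 202.2/85.0 = 2.378824, K_B = 105.5/85.0 = 1.241176, K_C = 59.5/85.0 = 0.700000, K_D = 51.1/85.0 = 0.601176
Rachford–Rice: g(ψ) = Σ zᵢ(Kᵢ−1)/(1+ψ(Kᵢ−1)) = 0.
g(0) = ΣzᵢKᵢ − 1 = 0.1578 and g(1) = 1 − Σzᵢ/Kᵢ = -0.1076, so a root lies in (0, 1).
Newton–Raphson from ψ = 0.6:
  ψ = 0.6000: g = -0.01866, g' = -0.2247 → ψ = 0.5170
  ψ = 0.5170: g = 0.00030, g' = -0.2326 → ψ = 0.5183
Converged at ψ = 0.5183.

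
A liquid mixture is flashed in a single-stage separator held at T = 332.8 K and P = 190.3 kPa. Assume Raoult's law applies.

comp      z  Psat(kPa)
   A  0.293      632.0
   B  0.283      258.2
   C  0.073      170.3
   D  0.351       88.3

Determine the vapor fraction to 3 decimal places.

Raoult's law: Kᵢ = Pᵢˢᵃᵗ/P = Pᵢˢᵃᵗ/190.3.
  K_A = 632.0/190.3 = 3.32107, K_B = 258.2/190.3 = 1.35681, K_C = 170.3/190.3 = 0.89490, K_D = 88.3/190.3 = 0.46400
Let ψ = V/F and solve Σ zᵢ(Kᵢ−1)/(1+ψ(Kᵢ−1)) = 0.
g(0) = ΣzᵢKᵢ − 1 = 0.585 and g(1) = 1 − Σzᵢ/Kᵢ = -0.135, so a root lies in (0, 1).
Newton iteration, ψ⁰ = 0.5:
  ψ = 0.500: g = 0.1353, g' = -0.553 → ψ = 0.745
  ψ = 0.745: g = 0.0076, g' = -0.515 → ψ = 0.759
Converged at ψ = 0.759.

ψ = 0.759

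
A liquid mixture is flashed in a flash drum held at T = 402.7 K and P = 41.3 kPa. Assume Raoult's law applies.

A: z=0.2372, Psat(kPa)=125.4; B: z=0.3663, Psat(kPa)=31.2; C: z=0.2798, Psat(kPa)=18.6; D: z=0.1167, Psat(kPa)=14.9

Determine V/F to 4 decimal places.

V/F = 0.1867

Raoult's law: Kᵢ = Pᵢˢᵃᵗ/P = Pᵢˢᵃᵗ/41.3.
  K_A = 125.4/41.3 = 3.036320, K_B = 31.2/41.3 = 0.755448, K_C = 18.6/41.3 = 0.450363, K_D = 14.9/41.3 = 0.360775
Iterate (Newton) starting at V/F = 0.39:
  V/F = 0.3900: g = -0.12493, g' = -0.5539 → V/F = 0.1644
  V/F = 0.1644: g = 0.01608, g' = -0.7375 → V/F = 0.1863
  V/F = 0.1863: g = 0.00033, g' = -0.7074 → V/F = 0.1867
Converged at V/F = 0.1867.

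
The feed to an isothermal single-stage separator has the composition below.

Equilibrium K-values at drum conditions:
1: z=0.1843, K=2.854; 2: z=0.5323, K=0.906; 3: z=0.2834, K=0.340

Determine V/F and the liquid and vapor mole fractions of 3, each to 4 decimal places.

Newton iteration, V/F⁰ = 0.59:
  V/F = 0.5900: g = -0.19611, g' = -0.4809 → V/F = 0.1822
  V/F = 0.1822: g = -0.00809, g' = -0.5184 → V/F = 0.1666
  V/F = 0.1666: g = 0.00009, g' = -0.5305 → V/F = 0.1667
Converged at V/F = 0.1667.
Compositions from xᵢ = zᵢ/(1+V/F(Kᵢ−1)), yᵢ = Kᵢxᵢ:
  1: x = 0.1408, y = 0.4018
  2: x = 0.5408, y = 0.4899
  3: x = 0.3184, y = 0.1083

V/F = 0.1667, x_3 = 0.3184, y_3 = 0.1083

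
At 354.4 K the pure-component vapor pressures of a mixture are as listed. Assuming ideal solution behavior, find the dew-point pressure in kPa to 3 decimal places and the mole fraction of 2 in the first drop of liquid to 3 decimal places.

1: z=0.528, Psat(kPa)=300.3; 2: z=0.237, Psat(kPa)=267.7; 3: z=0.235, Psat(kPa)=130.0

At the dew point ψ → 1, so Σzᵢ/Kᵢ = 1 with Kᵢ = Pᵢˢᵃᵗ/P ⇒ 1/P = Σzᵢ/Pᵢˢᵃᵗ.
1/P = 0.528/300.3 + 0.237/267.7 + 0.235/130.0 = 0.004451 ⇒ P = 224.656 kPa
xᵢ = zᵢP/Pᵢˢᵃᵗ ⇒ x_2 = 0.237·224.656/267.7 = 0.199

Pdew = 224.656 kPa, x_2 = 0.199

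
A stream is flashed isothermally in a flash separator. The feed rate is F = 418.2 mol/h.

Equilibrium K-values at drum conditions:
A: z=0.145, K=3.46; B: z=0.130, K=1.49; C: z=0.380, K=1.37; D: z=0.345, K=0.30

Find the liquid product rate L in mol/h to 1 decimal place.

Let ψ = V/F and solve Σ zᵢ(Kᵢ−1)/(1+ψ(Kᵢ−1)) = 0.
g(0) = ΣzᵢKᵢ − 1 = 0.320 and g(1) = 1 − Σzᵢ/Kᵢ = -0.557, so a root lies in (0, 1).
Iterate (Newton) starting at ψ = 0.5:
  ψ = 0.500: g = -0.0418, g' = -0.634 → ψ = 0.434
  ψ = 0.434: g = -0.0007, g' = -0.614 → ψ = 0.433
Converged at ψ = 0.433.
Then V = ψ·F = 0.4329·418.2 = 181.0 mol/h and L = F − V = 237.2 mol/h.

L = 237.2 mol/h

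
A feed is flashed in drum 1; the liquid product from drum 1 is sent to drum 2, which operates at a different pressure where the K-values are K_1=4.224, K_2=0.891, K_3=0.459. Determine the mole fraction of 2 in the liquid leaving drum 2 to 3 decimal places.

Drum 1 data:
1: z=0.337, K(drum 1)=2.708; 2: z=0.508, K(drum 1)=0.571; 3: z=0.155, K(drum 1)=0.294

Drum 1:
Material balance + equilibrium reduce to Σ zᵢ(Kᵢ−1)/(1+ψ₁(Kᵢ−1)) = 0.
Check two-phase: ΣzᵢKᵢ = 1.248 > 1 and Σzᵢ/Kᵢ = 1.541 > 1, so g(0) = 0.248 > 0 and g(1) = -0.541 < 0.
Newton–Raphson from ψ₁ = 0.5:
  ψ₁ = 0.500: g = -0.1361, g' = -0.622 → ψ₁ = 0.281
  ψ₁ = 0.281: g = 0.0045, g' = -0.690 → ψ₁ = 0.288
Converged at ψ₁ = 0.288.
Drum-1 compositions:
  1: x = 0.226, y = 0.612
  2: x = 0.580, y = 0.331
  3: x = 0.195, y = 0.057
Drum-2 feed = drum-1 liquid: z₂ = (0.2260, 0.5795, 0.1945).
Drum 2:
Newton iteration, ψ₂⁰ = 0.5:
  ψ₂ = 0.500: g = 0.0678, g' = -0.459 → ψ₂ = 0.648
  ψ₂ = 0.648: g = 0.0059, g' = -0.389 → ψ₂ = 0.663
Converged at ψ₂ = 0.663.
  1: x = 0.072, y = 0.304
  2: x = 0.625, y = 0.557
  3: x = 0.303, y = 0.139

x_2 (drum 2) = 0.625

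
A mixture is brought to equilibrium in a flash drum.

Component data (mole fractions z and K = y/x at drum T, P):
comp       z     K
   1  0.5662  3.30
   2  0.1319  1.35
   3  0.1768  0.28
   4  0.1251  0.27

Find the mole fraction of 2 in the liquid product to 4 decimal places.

Rachford–Rice: g(V/F) = Σ zᵢ(Kᵢ−1)/(1+V/F(Kᵢ−1)) = 0.
Feasibility: ΣzᵢKᵢ = 2.1298, Σzᵢ/Kᵢ = 1.3640 — both > 1, two phases present.
Newton iteration, V/F⁰ = 0.5:
  V/F = 0.5000: g = 0.30228, g' = -1.0488 → V/F = 0.7882
  V/F = 0.7882: g = -0.01028, g' = -1.2483 → V/F = 0.7800
  V/F = 0.7800: g = -0.00008, g' = -1.2300 → V/F = 0.7799
Converged at V/F = 0.7799.
Compositions from xᵢ = zᵢ/(1+V/F(Kᵢ−1)), yᵢ = Kᵢxᵢ:
  1: x = 0.2027, y = 0.6688
  2: x = 0.1036, y = 0.1399
  3: x = 0.4032, y = 0.1129
  4: x = 0.2905, y = 0.0784

x_2 = 0.1036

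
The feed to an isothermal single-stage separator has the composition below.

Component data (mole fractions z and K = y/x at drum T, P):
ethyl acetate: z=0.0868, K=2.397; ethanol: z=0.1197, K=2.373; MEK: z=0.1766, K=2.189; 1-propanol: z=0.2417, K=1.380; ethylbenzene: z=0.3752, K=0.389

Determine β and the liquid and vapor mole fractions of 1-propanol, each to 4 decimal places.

β = 0.5851, x_1-propanol = 0.1977, y_1-propanol = 0.2729

Newton iteration, β⁰ = 0.5:
  β = 0.5000: g = 0.04762, g' = -0.5513 → β = 0.5864
  β = 0.5864: g = -0.00071, g' = -0.5706 → β = 0.5851
Converged at β = 0.5851.
Compositions from xᵢ = zᵢ/(1+β(Kᵢ−1)), yᵢ = Kᵢxᵢ:
  ethyl acetate: x = 0.0478, y = 0.1145
  ethanol: x = 0.0664, y = 0.1575
  MEK: x = 0.1041, y = 0.2280
  1-propanol: x = 0.1977, y = 0.2729
  ethylbenzene: x = 0.5840, y = 0.2272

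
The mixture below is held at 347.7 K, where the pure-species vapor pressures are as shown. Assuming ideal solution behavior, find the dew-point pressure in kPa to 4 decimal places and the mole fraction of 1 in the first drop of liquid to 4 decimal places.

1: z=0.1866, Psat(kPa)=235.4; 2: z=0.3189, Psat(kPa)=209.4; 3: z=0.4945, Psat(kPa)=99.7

At the dew point ψ → 1, so Σzᵢ/Kᵢ = 1 with Kᵢ = Pᵢˢᵃᵗ/P ⇒ 1/P = Σzᵢ/Pᵢˢᵃᵗ.
1/P = 0.1866/235.4 + 0.3189/209.4 + 0.4945/99.7 = 0.0072755 ⇒ P = 137.4477 kPa
xᵢ = zᵢP/Pᵢˢᵃᵗ ⇒ x_1 = 0.1866·137.4477/235.4 = 0.1090

Pdew = 137.4477 kPa, x_1 = 0.1090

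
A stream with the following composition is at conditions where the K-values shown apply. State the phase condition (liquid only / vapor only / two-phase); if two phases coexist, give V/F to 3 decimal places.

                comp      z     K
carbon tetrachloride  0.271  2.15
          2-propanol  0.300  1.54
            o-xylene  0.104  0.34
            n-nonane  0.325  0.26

ΣzᵢKᵢ = 1.165; Σzᵢ/Kᵢ = 1.877.
Both exceed 1, so a two-phase solution exists.
Newton–Raphson from ψ = 0.49:
  ψ = 0.490: g = -0.1513, g' = -0.738 → ψ = 0.285
  ψ = 0.285: g = -0.0142, g' = -0.624 → ψ = 0.262
Converged at ψ = 0.262.

two-phase, V/F = 0.262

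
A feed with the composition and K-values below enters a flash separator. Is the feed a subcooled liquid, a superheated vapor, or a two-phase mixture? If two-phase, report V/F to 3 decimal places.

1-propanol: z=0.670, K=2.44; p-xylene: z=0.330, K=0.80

ΣzᵢKᵢ = 1.899; Σzᵢ/Kᵢ = 0.687.
Since Σzᵢ/Kᵢ < 1 the mixture is above its dew point — single vapor phase.

superheated vapor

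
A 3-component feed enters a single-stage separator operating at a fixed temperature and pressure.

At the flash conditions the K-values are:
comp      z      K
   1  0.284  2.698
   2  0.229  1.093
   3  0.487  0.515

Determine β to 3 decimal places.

Material balance + equilibrium reduce to Σ zᵢ(Kᵢ−1)/(1+β(Kᵢ−1)) = 0.
Check two-phase: ΣzᵢKᵢ = 1.267 > 1 and Σzᵢ/Kᵢ = 1.260 > 1, so g(0) = 0.267 > 0 and g(1) = -0.260 < 0.
Newton–Raphson from β = 0.5:
  β = 0.500: g = -0.0307, g' = -0.441 → β = 0.430
  β = 0.430: g = 0.0005, g' = -0.458 → β = 0.432
Converged at β = 0.432.

β = 0.432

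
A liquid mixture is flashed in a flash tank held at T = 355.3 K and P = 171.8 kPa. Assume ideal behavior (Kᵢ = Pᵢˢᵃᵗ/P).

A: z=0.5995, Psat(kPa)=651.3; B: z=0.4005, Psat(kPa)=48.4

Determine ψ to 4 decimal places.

Raoult's law: Kᵢ = Pᵢˢᵃᵗ/P = Pᵢˢᵃᵗ/171.8.
  K_A = 651.3/171.8 = 3.791036, K_B = 48.4/171.8 = 0.281723
Rachford–Rice: g(ψ) = Σ zᵢ(Kᵢ−1)/(1+ψ(Kᵢ−1)) = 0.
g(0) = ΣzᵢKᵢ − 1 = 1.3856 and g(1) = 1 − Σzᵢ/Kᵢ = -0.5797, so a root lies in (0, 1).
Binary case is linear: z₁(K₁−1)(1+ψ(K₂−1)) + z₂(K₂−1)(1+ψ(K₁−1)) = 0
⇒ ψ = [z₁(K₁−1)+z₂(K₂−1)] / [−(K₁−1)(K₂−1)] = 1.38556/2.00474 = 0.6911

ψ = 0.6911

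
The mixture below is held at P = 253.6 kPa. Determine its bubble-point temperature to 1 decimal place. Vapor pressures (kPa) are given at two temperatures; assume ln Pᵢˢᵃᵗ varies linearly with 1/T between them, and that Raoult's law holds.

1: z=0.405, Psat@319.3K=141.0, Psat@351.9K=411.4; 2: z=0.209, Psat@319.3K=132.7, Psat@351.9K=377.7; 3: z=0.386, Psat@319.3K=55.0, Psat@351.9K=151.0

T = 345.8 K

Bubble-point temperature: ΣzᵢPᵢˢᵃᵗ(T) = P. Interpolate ln Pᵢˢᵃᵗ = aᵢ + bᵢ/T.
  T = 319.3 K: ΣzᵢPᵢˢᵃᵗ = 106.07 kPa
  T = 351.9 K: ΣzᵢPᵢˢᵃᵗ = 303.84 kPa
  T = 335.6 K: ΣzᵢPᵢˢᵃᵗ = 184.16 kPa
  T = 343.8 K: ΣzᵢPᵢˢᵃᵗ = 238.32 kPa
  T = 347.9 K: ΣzᵢPᵢˢᵃᵗ = 269.88 kPa
  T = 345.9 K: ΣzᵢPᵢˢᵃᵗ = 254.09 kPa
Interpolating between 343.8 K and 345.9 K gives T ≈ 345.8 K.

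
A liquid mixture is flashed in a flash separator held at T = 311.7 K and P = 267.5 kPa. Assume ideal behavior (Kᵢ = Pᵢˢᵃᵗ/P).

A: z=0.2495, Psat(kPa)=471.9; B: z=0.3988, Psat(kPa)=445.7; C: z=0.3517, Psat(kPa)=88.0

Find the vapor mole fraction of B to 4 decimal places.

Raoult's law: Kᵢ = Pᵢˢᵃᵗ/P = Pᵢˢᵃᵗ/267.5.
  K_A = 471.9/267.5 = 1.764112, K_B = 445.7/267.5 = 1.666168, K_C = 88.0/267.5 = 0.328972
Newton–Raphson from ψ = 0.5:
  ψ = 0.5000: g = -0.01793, g' = -0.5345 → ψ = 0.4665
  ψ = 0.4665: g = -0.00029, g' = -0.5177 → ψ = 0.4659
Converged at ψ = 0.4659.
Compositions from xᵢ = zᵢ/(1+ψ(Kᵢ−1)), yᵢ = Kᵢxᵢ:
  A: x = 0.1840, y = 0.3246
  B: x = 0.3043, y = 0.5071
  C: x = 0.5117, y = 0.1683

y_B = 0.5071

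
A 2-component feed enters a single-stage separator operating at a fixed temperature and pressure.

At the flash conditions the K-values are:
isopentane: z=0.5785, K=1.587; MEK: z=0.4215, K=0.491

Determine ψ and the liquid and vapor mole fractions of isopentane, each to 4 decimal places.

ψ = 0.4185, x_isopentane = 0.4644, y_isopentane = 0.7370

Rachford–Rice: g(ψ) = Σ zᵢ(Kᵢ−1)/(1+ψ(Kᵢ−1)) = 0.
g(0) = ΣzᵢKᵢ − 1 = 0.1250 and g(1) = 1 − Σzᵢ/Kᵢ = -0.2230, so a root lies in (0, 1).
Binary case is linear: z₁(K₁−1)(1+ψ(K₂−1)) + z₂(K₂−1)(1+ψ(K₁−1)) = 0
⇒ ψ = [z₁(K₁−1)+z₂(K₂−1)] / [−(K₁−1)(K₂−1)] = 0.12504/0.29878 = 0.4185
Compositions from xᵢ = zᵢ/(1+ψ(Kᵢ−1)), yᵢ = Kᵢxᵢ:
  isopentane: x = 0.4644, y = 0.7370
  MEK: x = 0.5356, y = 0.2630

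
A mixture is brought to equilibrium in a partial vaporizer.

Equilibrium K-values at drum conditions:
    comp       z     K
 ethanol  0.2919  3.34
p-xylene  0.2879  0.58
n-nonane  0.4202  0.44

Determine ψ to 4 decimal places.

ψ = 0.2759

Rachford–Rice: g(ψ) = Σ zᵢ(Kᵢ−1)/(1+ψ(Kᵢ−1)) = 0.
Check two-phase: ΣzᵢKᵢ = 1.3268 > 1 and Σzᵢ/Kᵢ = 1.5388 > 1, so g(0) = 0.3268 > 0 and g(1) = -0.5388 < 0.
Newton iteration, ψ⁰ = 0.5:
  ψ = 0.5000: g = -0.16512, g' = -0.6750 → ψ = 0.2554
  ψ = 0.2554: g = 0.01752, g' = -0.8694 → ψ = 0.2755
  ψ = 0.2755: g = 0.00030, g' = -0.8400 → ψ = 0.2759
Converged at ψ = 0.2759.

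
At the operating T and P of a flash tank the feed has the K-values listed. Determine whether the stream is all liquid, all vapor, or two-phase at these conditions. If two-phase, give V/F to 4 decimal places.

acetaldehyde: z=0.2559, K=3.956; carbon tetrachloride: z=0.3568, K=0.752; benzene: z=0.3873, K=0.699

two-phase, V/F = 0.6749

ΣzᵢKᵢ = 1.5514; Σzᵢ/Kᵢ = 1.0932.
Both exceed 1, so a two-phase solution exists.
Rachford–Rice: g(ψ) = Σ zᵢ(Kᵢ−1)/(1+ψ(Kᵢ−1)) = 0.
Newton–Raphson from ψ = 0.45:
  ψ = 0.4500: g = 0.09018, g' = -0.4866 → ψ = 0.6353
  ψ = 0.6353: g = 0.01365, g' = -0.3545 → ψ = 0.6738
  ψ = 0.6738: g = 0.00035, g' = -0.3366 → ψ = 0.6749
Converged at ψ = 0.6749.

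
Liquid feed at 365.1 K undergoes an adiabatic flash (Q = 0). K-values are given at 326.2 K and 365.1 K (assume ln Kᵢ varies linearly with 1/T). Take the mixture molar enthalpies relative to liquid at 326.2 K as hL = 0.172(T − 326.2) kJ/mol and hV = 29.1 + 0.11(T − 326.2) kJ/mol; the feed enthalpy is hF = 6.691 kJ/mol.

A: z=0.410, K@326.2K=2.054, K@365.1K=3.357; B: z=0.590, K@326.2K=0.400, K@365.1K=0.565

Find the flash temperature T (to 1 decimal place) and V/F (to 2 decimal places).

Adiabatic flash: solve Rachford–Rice at each trial T, then check hF = ψ·hV(T) + (1−ψ)·hL(T).
  T = 326.2 K: K = (2.054, 0.400), RR gives ψ = 0.124, H_out = 3.596 kJ/mol
  T = 365.1 K: K = (3.357, 0.565), RR gives ψ = 0.692, H_out = 25.165 kJ/mol
  T = 345.6 K: K = (2.661, 0.480), RR gives ψ = 0.433, H_out = 15.414 kJ/mol
  T = 335.9 K: K = (2.347, 0.439), RR gives ψ = 0.293, H_out = 10.018 kJ/mol
  T = 331.0 K: K = (2.196, 0.419), RR gives ψ = 0.213, H_out = 6.952 kJ/mol
  T = 328.6 K: K = (2.124, 0.410), RR gives ψ = 0.170, H_out = 5.325 kJ/mol
Linear interpolation between T = 328.6 (H_out = 5.325) and T = 331.0 (H_out = 6.952) on hF = 6.691 gives T ≈ 330.6 K, at which ψ = 0.21.

T = 330.6 K, V/F = 0.21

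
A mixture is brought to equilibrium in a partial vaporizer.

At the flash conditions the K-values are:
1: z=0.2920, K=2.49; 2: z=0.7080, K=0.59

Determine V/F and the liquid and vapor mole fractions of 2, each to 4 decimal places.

Rachford–Rice: g(V/F) = Σ zᵢ(Kᵢ−1)/(1+V/F(Kᵢ−1)) = 0.
Check two-phase: ΣzᵢKᵢ = 1.1448 > 1 and Σzᵢ/Kᵢ = 1.3173 > 1, so g(0) = 0.1448 > 0 and g(1) = -0.3173 < 0.
Binary case is linear: z₁(K₁−1)(1+V/F(K₂−1)) + z₂(K₂−1)(1+V/F(K₁−1)) = 0
⇒ V/F = [z₁(K₁−1)+z₂(K₂−1)] / [−(K₁−1)(K₂−1)] = 0.14480/0.61090 = 0.2370
Compositions from xᵢ = zᵢ/(1+V/F(Kᵢ−1)), yᵢ = Kᵢxᵢ:
  1: x = 0.2158, y = 0.5373
  2: x = 0.7842, y = 0.4627

V/F = 0.2370, x_2 = 0.7842, y_2 = 0.4627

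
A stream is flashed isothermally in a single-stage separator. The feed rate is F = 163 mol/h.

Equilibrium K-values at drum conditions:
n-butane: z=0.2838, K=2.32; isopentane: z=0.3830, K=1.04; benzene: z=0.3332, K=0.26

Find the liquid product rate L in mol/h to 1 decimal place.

Material balance + equilibrium reduce to Σ zᵢ(Kᵢ−1)/(1+β(Kᵢ−1)) = 0.
Check two-phase: ΣzᵢKᵢ = 1.1434 > 1 and Σzᵢ/Kᵢ = 1.7721 > 1, so g(0) = 0.1434 > 0 and g(1) = -0.7721 < 0.
Iterate (Newton) starting at β = 0.38:
  β = 0.3800: g = -0.07846, g' = -0.5730 → β = 0.2431
  β = 0.2431: g = -0.00186, g' = -0.5553 → β = 0.2397
Converged at β = 0.2397.
Then V = β·F = 0.2397·163 = 39.1 mol/h and L = F − V = 123.9 mol/h.

L = 123.9 mol/h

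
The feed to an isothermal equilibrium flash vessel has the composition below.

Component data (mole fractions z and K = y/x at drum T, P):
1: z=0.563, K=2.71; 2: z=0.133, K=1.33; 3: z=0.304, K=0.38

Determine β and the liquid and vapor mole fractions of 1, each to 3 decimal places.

β = 0.884, x_1 = 0.224, y_1 = 0.607

Iterate (Newton) starting at β = 0.34:
  β = 0.340: g = 0.4094, g' = -0.858 → β = 0.817
  β = 0.817: g = 0.0539, g' = -0.776 → β = 0.887
  β = 0.887: g = -0.0022, g' = -0.845 → β = 0.884
Converged at β = 0.884.
Compositions from xᵢ = zᵢ/(1+β(Kᵢ−1)), yᵢ = Kᵢxᵢ:
  1: x = 0.224, y = 0.607
  2: x = 0.103, y = 0.137
  3: x = 0.673, y = 0.256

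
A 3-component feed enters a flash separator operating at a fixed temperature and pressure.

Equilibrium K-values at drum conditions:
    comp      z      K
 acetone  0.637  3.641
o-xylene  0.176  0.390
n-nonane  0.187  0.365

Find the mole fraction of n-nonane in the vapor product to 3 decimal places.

y_n-nonane = 0.156

Rachford–Rice: g(ψ) = Σ zᵢ(Kᵢ−1)/(1+ψ(Kᵢ−1)) = 0.
Feasibility: ΣzᵢKᵢ = 2.456, Σzᵢ/Kᵢ = 1.139 — both > 1, two phases present.
Newton–Raphson from ψ = 0.5:
  ψ = 0.500: g = 0.3965, g' = -1.123 → ψ = 0.853
  ψ = 0.853: g = 0.0341, g' = -1.064 → ψ = 0.885
Converged at ψ = 0.885.
Compositions from xᵢ = zᵢ/(1+ψ(Kᵢ−1)), yᵢ = Kᵢxᵢ:
  acetone: x = 0.191, y = 0.695
  o-xylene: x = 0.382, y = 0.149
  n-nonane: x = 0.427, y = 0.156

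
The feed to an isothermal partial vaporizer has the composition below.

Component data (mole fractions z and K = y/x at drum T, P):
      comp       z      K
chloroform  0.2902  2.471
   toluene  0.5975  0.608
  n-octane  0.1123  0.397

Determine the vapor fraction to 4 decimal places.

ψ = 0.1976

Rachford–Rice: g(ψ) = Σ zᵢ(Kᵢ−1)/(1+ψ(Kᵢ−1)) = 0.
Check two-phase: ΣzᵢKᵢ = 1.1249 > 1 and Σzᵢ/Kᵢ = 1.3830 > 1, so g(0) = 0.1249 > 0 and g(1) = -0.3830 < 0.
Newton iteration, ψ⁰ = 0.6:
  ψ = 0.6000: g = -0.18560, g' = -0.4344 → ψ = 0.1727
  ψ = 0.1727: g = 0.01357, g' = -0.5558 → ψ = 0.1972
  ψ = 0.1972: g = 0.00022, g' = -0.5378 → ψ = 0.1976
Converged at ψ = 0.1976.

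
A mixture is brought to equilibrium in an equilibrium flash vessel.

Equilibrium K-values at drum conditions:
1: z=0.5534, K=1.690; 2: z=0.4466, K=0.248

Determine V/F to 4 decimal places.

V/F = 0.0887

Rachford–Rice: g(V/F) = Σ zᵢ(Kᵢ−1)/(1+V/F(Kᵢ−1)) = 0.
Feasibility: ΣzᵢKᵢ = 1.0460, Σzᵢ/Kᵢ = 2.1283 — both > 1, two phases present.
Binary case is linear: z₁(K₁−1)(1+V/F(K₂−1)) + z₂(K₂−1)(1+V/F(K₁−1)) = 0
⇒ V/F = [z₁(K₁−1)+z₂(K₂−1)] / [−(K₁−1)(K₂−1)] = 0.04600/0.51888 = 0.0887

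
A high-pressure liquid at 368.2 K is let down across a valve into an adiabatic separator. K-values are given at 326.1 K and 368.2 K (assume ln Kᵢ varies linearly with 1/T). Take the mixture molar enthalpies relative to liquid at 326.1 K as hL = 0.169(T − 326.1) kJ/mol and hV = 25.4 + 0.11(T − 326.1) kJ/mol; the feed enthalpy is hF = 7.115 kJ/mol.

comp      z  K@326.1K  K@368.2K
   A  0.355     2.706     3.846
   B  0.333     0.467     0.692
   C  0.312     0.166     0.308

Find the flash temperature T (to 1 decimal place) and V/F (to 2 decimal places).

T = 335.9 K, V/F = 0.22

Adiabatic flash: solve Rachford–Rice at each trial T, then check hF = ψ·hV(T) + (1−ψ)·hL(T).
  T = 326.1 K: K = (2.706, 0.467, 0.166), RR gives ψ = 0.142, H_out = 3.615 kJ/mol
  T = 368.2 K: K = (3.846, 0.692, 0.308), RR gives ψ = 0.461, H_out = 17.690 kJ/mol
  T = 347.1 K: K = (3.259, 0.575, 0.230), RR gives ψ = 0.303, H_out = 10.880 kJ/mol
  T = 336.6 K: K = (2.978, 0.520, 0.196), RR gives ψ = 0.226, H_out = 7.367 kJ/mol
  T = 331.4 K: K = (2.842, 0.493, 0.181), RR gives ψ = 0.185, H_out = 5.548 kJ/mol
  T = 334.0 K: K = (2.910, 0.507, 0.189), RR gives ψ = 0.206, H_out = 6.466 kJ/mol
  T = 335.3 K: K = (2.944, 0.513, 0.193), RR gives ψ = 0.216, H_out = 6.919 kJ/mol
Linear interpolation between T = 335.3 (H_out = 6.919) and T = 336.6 (H_out = 7.367) on hF = 7.115 gives T ≈ 335.9 K, at which ψ = 0.22.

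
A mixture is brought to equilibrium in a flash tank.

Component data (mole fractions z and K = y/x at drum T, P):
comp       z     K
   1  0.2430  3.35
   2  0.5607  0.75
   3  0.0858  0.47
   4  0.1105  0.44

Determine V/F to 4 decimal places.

V/F = 0.4023

Material balance + equilibrium reduce to Σ zᵢ(Kᵢ−1)/(1+V/F(Kᵢ−1)) = 0.
g(0) = ΣzᵢKᵢ − 1 = 0.3235 and g(1) = 1 − Σzᵢ/Kᵢ = -0.2538, so a root lies in (0, 1).
Newton iteration, V/F⁰ = 0.56:
  V/F = 0.5600: g = -0.07125, g' = -0.4199 → V/F = 0.3903
  V/F = 0.3903: g = 0.00600, g' = -0.5032 → V/F = 0.4022
  V/F = 0.4022: g = 0.00005, g' = -0.4946 → V/F = 0.4023
Converged at V/F = 0.4023.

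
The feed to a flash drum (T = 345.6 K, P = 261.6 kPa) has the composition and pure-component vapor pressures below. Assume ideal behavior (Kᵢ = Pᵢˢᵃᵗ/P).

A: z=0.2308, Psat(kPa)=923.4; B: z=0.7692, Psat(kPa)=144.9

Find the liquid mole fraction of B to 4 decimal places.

x_B = 0.8501

Raoult's law: Kᵢ = Pᵢˢᵃᵗ/P = Pᵢˢᵃᵗ/261.6.
  K_A = 923.4/261.6 = 3.529817, K_B = 144.9/261.6 = 0.553899
Let β = V/F and solve Σ zᵢ(Kᵢ−1)/(1+β(Kᵢ−1)) = 0.
g(0) = ΣzᵢKᵢ − 1 = 0.2407 and g(1) = 1 − Σzᵢ/Kᵢ = -0.4541, so a root lies in (0, 1).
Newton–Raphson from β = 0.3:
  β = 0.3000: g = -0.06421, g' = -0.6815 → β = 0.2058
  β = 0.2058: g = 0.00616, g' = -0.8244 → β = 0.2133
Converged at β = 0.2133.
Compositions from xᵢ = zᵢ/(1+β(Kᵢ−1)), yᵢ = Kᵢxᵢ:
  A: x = 0.1499, y = 0.5291
  B: x = 0.8501, y = 0.4709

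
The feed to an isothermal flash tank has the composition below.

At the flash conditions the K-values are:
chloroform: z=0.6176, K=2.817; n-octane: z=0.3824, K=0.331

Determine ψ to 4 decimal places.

ψ = 0.7127

Rachford–Rice: g(ψ) = Σ zᵢ(Kᵢ−1)/(1+ψ(Kᵢ−1)) = 0.
Feasibility: ΣzᵢKᵢ = 1.8664, Σzᵢ/Kᵢ = 1.3745 — both > 1, two phases present.
Binary case is linear: z₁(K₁−1)(1+ψ(K₂−1)) + z₂(K₂−1)(1+ψ(K₁−1)) = 0
⇒ ψ = [z₁(K₁−1)+z₂(K₂−1)] / [−(K₁−1)(K₂−1)] = 0.86635/1.21557 = 0.7127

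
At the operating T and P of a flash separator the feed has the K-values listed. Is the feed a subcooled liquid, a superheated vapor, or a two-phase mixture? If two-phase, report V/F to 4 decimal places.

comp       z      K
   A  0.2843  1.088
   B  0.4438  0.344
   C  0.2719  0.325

ΣzᵢKᵢ = 0.5504; Σzᵢ/Kᵢ = 2.3880.
Since ΣzᵢKᵢ < 1 the mixture is below its bubble point — single liquid phase.

subcooled liquid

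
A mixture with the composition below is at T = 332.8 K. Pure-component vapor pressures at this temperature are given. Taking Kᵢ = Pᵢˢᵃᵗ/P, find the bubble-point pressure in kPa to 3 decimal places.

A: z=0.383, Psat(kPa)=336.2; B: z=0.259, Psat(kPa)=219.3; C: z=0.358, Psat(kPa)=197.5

At the bubble point ψ → 0, so ΣzᵢKᵢ = 1 with Kᵢ = Pᵢˢᵃᵗ/P ⇒ P = ΣzᵢPᵢˢᵃᵗ.
P = 0.383·336.2 + 0.259·219.3 + 0.358·197.5 = 256.268 kPa

Pbub = 256.268 kPa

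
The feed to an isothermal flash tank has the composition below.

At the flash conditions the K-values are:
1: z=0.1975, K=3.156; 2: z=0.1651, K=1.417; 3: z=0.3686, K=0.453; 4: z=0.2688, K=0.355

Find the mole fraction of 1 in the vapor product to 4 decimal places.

Rachford–Rice: g(ψ) = Σ zᵢ(Kᵢ−1)/(1+ψ(Kᵢ−1)) = 0.
g(0) = ΣzᵢKᵢ − 1 = 0.1197 and g(1) = 1 − Σzᵢ/Kᵢ = -0.7500, so a root lies in (0, 1).
Iterate (Newton) starting at ψ = 0.6:
  ψ = 0.6000: g = -0.34224, g' = -0.7348 → ψ = 0.1343
  ψ = 0.1343: g = -0.01201, g' = -0.8404 → ψ = 0.1200
  ψ = 0.1200: g = 0.00016, g' = -0.8632 → ψ = 0.1202
Converged at ψ = 0.1202.
Compositions from xᵢ = zᵢ/(1+ψ(Kᵢ−1)), yᵢ = Kᵢxᵢ:
  1: x = 0.1569, y = 0.4951
  2: x = 0.1572, y = 0.2228
  3: x = 0.3945, y = 0.1787
  4: x = 0.2914, y = 0.1034

y_1 = 0.4951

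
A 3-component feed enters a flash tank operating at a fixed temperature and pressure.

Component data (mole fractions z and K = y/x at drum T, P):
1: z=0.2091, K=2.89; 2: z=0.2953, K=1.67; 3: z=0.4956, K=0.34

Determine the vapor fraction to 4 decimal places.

Material balance + equilibrium reduce to Σ zᵢ(Kᵢ−1)/(1+ψ(Kᵢ−1)) = 0.
g(0) = ΣzᵢKᵢ − 1 = 0.2660 and g(1) = 1 − Σzᵢ/Kᵢ = -0.7068, so a root lies in (0, 1).
Iterate (Newton) starting at ψ = 0.5:
  ψ = 0.5000: g = -0.13681, g' = -0.7527 → ψ = 0.3182
  ψ = 0.3182: g = -0.00422, g' = -0.7272 → ψ = 0.3124
Converged at ψ = 0.3124.

ψ = 0.3124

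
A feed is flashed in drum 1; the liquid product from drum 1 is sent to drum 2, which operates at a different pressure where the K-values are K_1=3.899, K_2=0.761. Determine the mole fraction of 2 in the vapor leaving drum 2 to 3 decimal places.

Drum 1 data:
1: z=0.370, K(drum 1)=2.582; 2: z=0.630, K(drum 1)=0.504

Drum 1:
Let ψ₁ = V/F and solve Σ zᵢ(Kᵢ−1)/(1+ψ₁(Kᵢ−1)) = 0.
Check two-phase: ΣzᵢKᵢ = 1.273 > 1 and Σzᵢ/Kᵢ = 1.393 > 1, so g(0) = 0.273 > 0 and g(1) = -0.393 < 0.
Binary case is linear: z₁(K₁−1)(1+ψ₁(K₂−1)) + z₂(K₂−1)(1+ψ₁(K₁−1)) = 0
⇒ ψ₁ = [z₁(K₁−1)+z₂(K₂−1)] / [−(K₁−1)(K₂−1)] = 0.2729/0.7847 = 0.348
Drum-1 compositions:
  1: x = 0.239, y = 0.616
  2: x = 0.761, y = 0.384
Drum-2 feed = drum-1 liquid: z₂ = (0.2387, 0.7613).
Drum 2:
Let ψ₂ = V/F and solve Σ zᵢ(Kᵢ−1)/(1+ψ₂(Kᵢ−1)) = 0.
Check two-phase: ΣzᵢKᵢ = 1.510 > 1 and Σzᵢ/Kᵢ = 1.062 > 1, so g(0) = 0.510 > 0 and g(1) = -0.062 < 0.
Newton–Raphson from ψ₂ = 0.6:
  ψ₂ = 0.600: g = 0.0402, g' = -0.327 → ψ₂ = 0.723
  ψ₂ = 0.723: g = 0.0035, g' = -0.273 → ψ₂ = 0.736
Converged at ψ₂ = 0.736.
  1: x = 0.076, y = 0.297
  2: x = 0.924, y = 0.703

y_2 (drum 2) = 0.703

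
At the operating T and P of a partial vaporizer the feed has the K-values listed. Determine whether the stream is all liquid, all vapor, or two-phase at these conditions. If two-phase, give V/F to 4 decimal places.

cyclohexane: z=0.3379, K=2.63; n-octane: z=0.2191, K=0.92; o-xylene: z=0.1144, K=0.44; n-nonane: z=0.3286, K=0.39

ΣzᵢKᵢ = 1.2687; Σzᵢ/Kᵢ = 1.4692.
Both exceed 1, so a two-phase solution exists.
Newton–Raphson from ψ = 0.5:
  ψ = 0.5000: g = -0.09219, g' = -0.5964 → ψ = 0.3454
  ψ = 0.3454: g = 0.00097, g' = -0.6204 → ψ = 0.3470
Converged at ψ = 0.3470.

two-phase, V/F = 0.3470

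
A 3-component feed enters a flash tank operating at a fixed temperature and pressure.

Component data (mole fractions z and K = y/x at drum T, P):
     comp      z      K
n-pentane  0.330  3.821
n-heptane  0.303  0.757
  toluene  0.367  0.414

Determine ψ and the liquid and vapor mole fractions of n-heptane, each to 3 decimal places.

ψ = 0.498, x_n-heptane = 0.345, y_n-heptane = 0.261

Rachford–Rice: g(ψ) = Σ zᵢ(Kᵢ−1)/(1+ψ(Kᵢ−1)) = 0.
Check two-phase: ΣzᵢKᵢ = 1.642 > 1 and Σzᵢ/Kᵢ = 1.373 > 1, so g(0) = 0.642 > 0 and g(1) = -0.373 < 0.
Newton iteration, ψ⁰ = 0.48:
  ψ = 0.480: g = 0.0129, g' = -0.741 → ψ = 0.497
  ψ = 0.497: g = 0.0001, g' = -0.729 → ψ = 0.498
Converged at ψ = 0.498.
Compositions from xᵢ = zᵢ/(1+ψ(Kᵢ−1)), yᵢ = Kᵢxᵢ:
  n-pentane: x = 0.137, y = 0.525
  n-heptane: x = 0.345, y = 0.261
  toluene: x = 0.518, y = 0.214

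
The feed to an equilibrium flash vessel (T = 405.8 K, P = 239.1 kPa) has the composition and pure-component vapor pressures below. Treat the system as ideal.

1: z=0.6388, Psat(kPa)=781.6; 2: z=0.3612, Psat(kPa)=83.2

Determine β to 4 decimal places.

β = 0.8205

Raoult's law: Kᵢ = Pᵢˢᵃᵗ/P = Pᵢˢᵃᵗ/239.1.
  K_1 = 781.6/239.1 = 3.268925, K_2 = 83.2/239.1 = 0.347972
Let β = V/F and solve Σ zᵢ(Kᵢ−1)/(1+β(Kᵢ−1)) = 0.
g(0) = ΣzᵢKᵢ − 1 = 1.2139 and g(1) = 1 − Σzᵢ/Kᵢ = -0.2334, so a root lies in (0, 1).
Newton–Raphson from β = 0.54:
  β = 0.5400: g = 0.28785, g' = -1.0300 → β = 0.8195
  β = 0.8195: g = 0.00116, g' = -1.1104 → β = 0.8205
Converged at β = 0.8205.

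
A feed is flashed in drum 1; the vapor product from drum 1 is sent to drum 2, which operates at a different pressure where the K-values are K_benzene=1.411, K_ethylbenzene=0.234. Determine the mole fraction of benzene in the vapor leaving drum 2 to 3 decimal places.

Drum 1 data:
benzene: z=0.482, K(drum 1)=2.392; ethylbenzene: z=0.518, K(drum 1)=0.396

Drum 1:
Let ψ₁ = V/F and solve Σ zᵢ(Kᵢ−1)/(1+ψ₁(Kᵢ−1)) = 0.
g(0) = ΣzᵢKᵢ − 1 = 0.358 and g(1) = 1 − Σzᵢ/Kᵢ = -0.510, so a root lies in (0, 1).
Binary case is linear: z₁(K₁−1)(1+ψ₁(K₂−1)) + z₂(K₂−1)(1+ψ₁(K₁−1)) = 0
⇒ ψ₁ = [z₁(K₁−1)+z₂(K₂−1)] / [−(K₁−1)(K₂−1)] = 0.3581/0.8408 = 0.426
Drum-1 compositions:
  benzene: x = 0.303, y = 0.724
  ethylbenzene: x = 0.697, y = 0.276
Drum-2 feed = drum-1 vapor: z₂ = (0.7238, 0.2762).
Drum 2:
Binary case is linear: z₁(K₁−1)(1+ψ₂(K₂−1)) + z₂(K₂−1)(1+ψ₂(K₁−1)) = 0
⇒ ψ₂ = [z₁(K₁−1)+z₂(K₂−1)] / [−(K₁−1)(K₂−1)] = 0.0859/0.3148 = 0.273
  benzene: x = 0.651, y = 0.918
  ethylbenzene: x = 0.349, y = 0.082

y_benzene (drum 2) = 0.918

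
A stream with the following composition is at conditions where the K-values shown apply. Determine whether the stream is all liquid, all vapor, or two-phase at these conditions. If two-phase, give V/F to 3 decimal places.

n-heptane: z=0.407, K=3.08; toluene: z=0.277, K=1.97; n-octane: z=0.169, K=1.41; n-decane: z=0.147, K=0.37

ΣzᵢKᵢ = 2.092; Σzᵢ/Kᵢ = 0.790.
Since Σzᵢ/Kᵢ < 1 the mixture is above its dew point — single vapor phase.

all vapor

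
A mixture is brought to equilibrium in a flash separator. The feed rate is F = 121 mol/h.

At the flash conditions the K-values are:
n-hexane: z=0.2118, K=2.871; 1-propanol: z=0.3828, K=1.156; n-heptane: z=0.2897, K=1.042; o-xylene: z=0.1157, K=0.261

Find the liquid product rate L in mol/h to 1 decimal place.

L = 20.9 mol/h

Let ψ = V/F and solve Σ zᵢ(Kᵢ−1)/(1+ψ(Kᵢ−1)) = 0.
Feasibility: ΣzᵢKᵢ = 1.3827, Σzᵢ/Kᵢ = 1.1262 — both > 1, two phases present.
Iterate (Newton) starting at ψ = 0.5:
  ψ = 0.5000: g = 0.13644, g' = -0.3654 → ψ = 0.8734
  ψ = 0.8734: g = -0.02644, g' = -0.6173 → ψ = 0.8306
  ψ = 0.8306: g = -0.00162, g' = -0.5451 → ψ = 0.8276
Converged at ψ = 0.8276.
Then V = ψ·F = 0.8276·121 = 100.1 mol/h and L = F − V = 20.9 mol/h.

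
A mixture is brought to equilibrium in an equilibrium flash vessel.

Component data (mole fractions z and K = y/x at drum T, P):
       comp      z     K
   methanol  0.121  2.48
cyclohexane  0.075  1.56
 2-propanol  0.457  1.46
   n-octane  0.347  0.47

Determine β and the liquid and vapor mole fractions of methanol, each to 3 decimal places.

β = 0.659, x_methanol = 0.061, y_methanol = 0.152

Rachford–Rice: g(β) = Σ zᵢ(Kᵢ−1)/(1+β(Kᵢ−1)) = 0.
g(0) = ΣzᵢKᵢ − 1 = 0.247 and g(1) = 1 − Σzᵢ/Kᵢ = -0.148, so a root lies in (0, 1).
Newton iteration, β⁰ = 0.5:
  β = 0.500: g = 0.0564, g' = -0.346 → β = 0.663
  β = 0.663: g = -0.0014, g' = -0.368 → β = 0.659
Converged at β = 0.659.
Compositions from xᵢ = zᵢ/(1+β(Kᵢ−1)), yᵢ = Kᵢxᵢ:
  methanol: x = 0.061, y = 0.152
  cyclohexane: x = 0.055, y = 0.085
  2-propanol: x = 0.351, y = 0.512
  n-octane: x = 0.533, y = 0.251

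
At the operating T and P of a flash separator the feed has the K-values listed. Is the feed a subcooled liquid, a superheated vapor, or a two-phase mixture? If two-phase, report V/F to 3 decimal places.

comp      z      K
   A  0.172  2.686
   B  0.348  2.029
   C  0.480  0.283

two-phase, V/F = 0.333

ΣzᵢKᵢ = 1.304; Σzᵢ/Kᵢ = 1.932.
Both exceed 1, so a two-phase solution exists.
Rachford–Rice: g(ψ) = Σ zᵢ(Kᵢ−1)/(1+ψ(Kᵢ−1)) = 0.
Newton–Raphson from ψ = 0.67:
  ψ = 0.670: g = -0.3142, g' = -1.151 → ψ = 0.397
  ψ = 0.397: g = -0.0531, g' = -0.843 → ψ = 0.334
  ψ = 0.334: g = -0.0005, g' = -0.831 → ψ = 0.333
Converged at ψ = 0.333.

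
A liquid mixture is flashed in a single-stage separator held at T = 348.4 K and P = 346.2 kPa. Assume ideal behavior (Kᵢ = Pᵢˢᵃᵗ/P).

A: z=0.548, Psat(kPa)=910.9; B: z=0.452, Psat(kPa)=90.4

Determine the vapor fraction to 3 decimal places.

Raoult's law: Kᵢ = Pᵢˢᵃᵗ/P = Pᵢˢᵃᵗ/346.2.
  K_A = 910.9/346.2 = 2.63114, K_B = 90.4/346.2 = 0.26112
Material balance + equilibrium reduce to Σ zᵢ(Kᵢ−1)/(1+ψ(Kᵢ−1)) = 0.
Check two-phase: ΣzᵢKᵢ = 1.560 > 1 and Σzᵢ/Kᵢ = 1.939 > 1, so g(0) = 0.560 > 0 and g(1) = -0.939 < 0.
Newton–Raphson from ψ = 0.49:
  ψ = 0.490: g = -0.0267, g' = -1.057 → ψ = 0.465
Converged at ψ = 0.465.

ψ = 0.465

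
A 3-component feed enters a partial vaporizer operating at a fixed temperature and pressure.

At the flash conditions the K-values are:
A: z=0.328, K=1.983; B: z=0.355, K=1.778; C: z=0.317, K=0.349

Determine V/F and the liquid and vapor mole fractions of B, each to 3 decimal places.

V/F = 0.686, x_B = 0.232, y_B = 0.412

Rachford–Rice: g(V/F) = Σ zᵢ(Kᵢ−1)/(1+V/F(Kᵢ−1)) = 0.
Feasibility: ΣzᵢKᵢ = 1.392, Σzᵢ/Kᵢ = 1.273 — both > 1, two phases present.
Newton iteration, V/F⁰ = 0.5:
  V/F = 0.500: g = 0.1091, g' = -0.549 → V/F = 0.699
  V/F = 0.699: g = -0.0084, g' = -0.654 → V/F = 0.686
Converged at V/F = 0.686.
Compositions from xᵢ = zᵢ/(1+V/F(Kᵢ−1)), yᵢ = Kᵢxᵢ:
  A: x = 0.196, y = 0.389
  B: x = 0.232, y = 0.412
  C: x = 0.573, y = 0.200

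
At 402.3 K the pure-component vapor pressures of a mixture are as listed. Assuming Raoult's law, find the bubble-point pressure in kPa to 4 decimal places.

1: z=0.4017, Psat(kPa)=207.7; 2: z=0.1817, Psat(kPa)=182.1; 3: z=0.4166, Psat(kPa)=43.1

Pbub = 134.4761 kPa

At the bubble point ψ → 0, so ΣzᵢKᵢ = 1 with Kᵢ = Pᵢˢᵃᵗ/P ⇒ P = ΣzᵢPᵢˢᵃᵗ.
P = 0.4017·207.7 + 0.1817·182.1 + 0.4166·43.1 = 134.4761 kPa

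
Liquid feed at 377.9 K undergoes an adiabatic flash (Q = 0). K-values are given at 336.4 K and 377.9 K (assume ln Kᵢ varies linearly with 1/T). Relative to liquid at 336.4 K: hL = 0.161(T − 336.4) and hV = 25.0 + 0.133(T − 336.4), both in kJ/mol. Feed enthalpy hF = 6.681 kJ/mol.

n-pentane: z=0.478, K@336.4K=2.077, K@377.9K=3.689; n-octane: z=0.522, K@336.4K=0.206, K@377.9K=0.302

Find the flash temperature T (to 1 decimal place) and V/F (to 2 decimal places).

T = 343.9 K, V/F = 0.22

Adiabatic flash: solve Rachford–Rice at each trial T, then check hF = ψ·hV(T) + (1−ψ)·hL(T).
  T = 336.4 K: K = (2.077, 0.206), RR gives ψ = 0.117, H_out = 2.933 kJ/mol
  T = 377.9 K: K = (3.689, 0.302), RR gives ψ = 0.491, H_out = 18.379 kJ/mol
  T = 357.1 K: K = (2.813, 0.252), RR gives ψ = 0.351, H_out = 11.908 kJ/mol
  T = 346.8 K: K = (2.430, 0.229), RR gives ψ = 0.255, H_out = 7.966 kJ/mol
  T = 341.6 K: K = (2.249, 0.217), RR gives ψ = 0.193, H_out = 5.628 kJ/mol
  T = 344.2 K: K = (2.338, 0.223), RR gives ψ = 0.225, H_out = 6.834 kJ/mol
  T = 342.9 K: K = (2.294, 0.220), RR gives ψ = 0.209, H_out = 6.241 kJ/mol
Linear interpolation between T = 342.9 (H_out = 6.241) and T = 344.2 (H_out = 6.834) on hF = 6.681 gives T ≈ 343.9 K, at which ψ = 0.22.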